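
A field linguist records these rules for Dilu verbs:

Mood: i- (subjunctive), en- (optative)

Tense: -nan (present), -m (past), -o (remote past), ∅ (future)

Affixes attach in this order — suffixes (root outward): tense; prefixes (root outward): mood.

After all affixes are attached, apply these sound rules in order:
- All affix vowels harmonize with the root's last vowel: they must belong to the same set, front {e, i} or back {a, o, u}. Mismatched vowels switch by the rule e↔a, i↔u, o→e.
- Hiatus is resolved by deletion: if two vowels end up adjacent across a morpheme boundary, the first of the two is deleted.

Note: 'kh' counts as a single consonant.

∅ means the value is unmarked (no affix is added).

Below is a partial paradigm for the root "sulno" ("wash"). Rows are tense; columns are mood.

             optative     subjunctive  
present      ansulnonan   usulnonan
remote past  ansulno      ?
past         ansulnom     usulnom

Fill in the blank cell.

usulno

Attach tense remote past -o → sulnoo.
Attach mood subjunctive i- → isulnoo.
Apply vowel harmony: isulnoo → usulnoo.
Apply vowel deletion: usulnoo → usulno.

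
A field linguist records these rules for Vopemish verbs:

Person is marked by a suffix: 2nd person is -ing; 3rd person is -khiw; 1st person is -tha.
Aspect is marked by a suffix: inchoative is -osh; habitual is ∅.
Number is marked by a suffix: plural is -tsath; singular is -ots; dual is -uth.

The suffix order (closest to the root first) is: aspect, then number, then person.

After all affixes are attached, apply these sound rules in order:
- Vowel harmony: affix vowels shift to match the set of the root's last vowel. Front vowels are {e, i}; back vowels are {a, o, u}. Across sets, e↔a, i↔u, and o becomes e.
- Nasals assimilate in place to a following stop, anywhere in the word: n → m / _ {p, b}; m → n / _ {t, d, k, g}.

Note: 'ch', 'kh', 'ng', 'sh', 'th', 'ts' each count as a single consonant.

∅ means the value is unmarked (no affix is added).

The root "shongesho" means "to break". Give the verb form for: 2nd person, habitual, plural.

aspect = habitual: zero marking, form stays shongesho.
Attach number plural -tsath → shongeshotsath.
Attach person 2nd person -ing → shongeshotsathing.
Apply vowel harmony: shongeshotsathing → shongeshotsathung.
Nasal assimilation: no change.

shongeshotsathung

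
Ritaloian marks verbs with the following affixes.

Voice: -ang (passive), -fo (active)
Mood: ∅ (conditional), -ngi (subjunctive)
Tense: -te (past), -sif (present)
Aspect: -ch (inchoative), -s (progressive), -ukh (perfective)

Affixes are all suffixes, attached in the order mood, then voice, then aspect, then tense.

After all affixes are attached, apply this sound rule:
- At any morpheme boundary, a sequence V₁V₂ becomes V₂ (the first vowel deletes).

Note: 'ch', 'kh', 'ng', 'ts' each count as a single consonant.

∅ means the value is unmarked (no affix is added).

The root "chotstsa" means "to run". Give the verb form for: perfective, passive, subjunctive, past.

chotstsangangukhte

Attach mood subjunctive -ngi → chotstsangi.
Attach voice passive -ang → chotstsangiang.
Attach aspect perfective -ukh → chotstsangiangukh.
Attach tense past -te → chotstsangiangukhte.
Apply vowel deletion: chotstsangiangukhte → chotstsangangukhte.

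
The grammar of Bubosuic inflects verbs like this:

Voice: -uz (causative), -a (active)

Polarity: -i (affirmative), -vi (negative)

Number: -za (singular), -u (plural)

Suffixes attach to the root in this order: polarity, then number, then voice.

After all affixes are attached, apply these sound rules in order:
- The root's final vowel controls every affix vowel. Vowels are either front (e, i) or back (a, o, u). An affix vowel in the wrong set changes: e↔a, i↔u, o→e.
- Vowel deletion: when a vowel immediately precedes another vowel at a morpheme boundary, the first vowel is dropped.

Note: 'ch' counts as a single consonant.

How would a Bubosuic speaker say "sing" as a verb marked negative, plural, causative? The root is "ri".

Attach polarity negative -vi → rivi.
Attach number plural -u → riviu.
Attach voice causative -uz → riviuuz.
Apply vowel harmony: riviuuz → riviiiz.
Apply vowel deletion: riviiiz → riviz.

riviz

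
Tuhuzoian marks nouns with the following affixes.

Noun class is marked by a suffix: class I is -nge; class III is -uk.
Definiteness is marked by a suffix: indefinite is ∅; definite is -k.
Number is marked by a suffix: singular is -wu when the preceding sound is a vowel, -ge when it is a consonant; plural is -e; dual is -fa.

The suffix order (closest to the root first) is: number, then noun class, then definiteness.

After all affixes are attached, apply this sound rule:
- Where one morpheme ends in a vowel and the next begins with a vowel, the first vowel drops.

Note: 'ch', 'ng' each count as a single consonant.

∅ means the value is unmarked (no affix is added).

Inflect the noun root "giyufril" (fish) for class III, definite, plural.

Attach number plural -e → giyufrile.
Attach noun class class III -uk → giyufrileuk.
Attach definiteness definite -k → giyufrileukk.
Apply vowel deletion: giyufrileukk → giyufrilukk.

giyufrilukk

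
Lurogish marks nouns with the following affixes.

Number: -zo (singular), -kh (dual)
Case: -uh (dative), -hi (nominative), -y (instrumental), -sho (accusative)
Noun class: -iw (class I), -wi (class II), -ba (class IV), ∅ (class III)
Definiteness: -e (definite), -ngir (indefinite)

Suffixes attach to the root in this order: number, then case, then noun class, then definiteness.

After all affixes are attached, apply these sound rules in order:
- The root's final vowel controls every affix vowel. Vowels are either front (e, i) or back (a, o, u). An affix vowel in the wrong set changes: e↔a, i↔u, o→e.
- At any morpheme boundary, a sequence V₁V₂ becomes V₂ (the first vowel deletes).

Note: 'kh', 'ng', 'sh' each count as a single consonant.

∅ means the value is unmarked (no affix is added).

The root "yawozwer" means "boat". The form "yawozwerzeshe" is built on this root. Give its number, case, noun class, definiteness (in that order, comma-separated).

Segment: yawozwer-zo-sho-e.
number: -zo → singular.
case: -sho → accusative.
noun class: ∅ → class III.
definiteness: -e → definite.

singular, accusative, class III, definite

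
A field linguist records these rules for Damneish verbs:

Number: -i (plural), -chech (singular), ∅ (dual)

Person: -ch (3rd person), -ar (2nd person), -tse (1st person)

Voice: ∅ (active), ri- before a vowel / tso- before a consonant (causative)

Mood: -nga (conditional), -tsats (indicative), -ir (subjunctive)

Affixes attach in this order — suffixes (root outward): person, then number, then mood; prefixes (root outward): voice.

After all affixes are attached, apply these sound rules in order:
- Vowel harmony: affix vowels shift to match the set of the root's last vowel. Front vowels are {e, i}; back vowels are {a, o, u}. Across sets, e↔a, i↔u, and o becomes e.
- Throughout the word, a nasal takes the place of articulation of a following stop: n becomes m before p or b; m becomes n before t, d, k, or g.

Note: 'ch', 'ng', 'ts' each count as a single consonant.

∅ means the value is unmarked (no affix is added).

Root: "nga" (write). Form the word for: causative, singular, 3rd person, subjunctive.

tsongachchachur

Attach person 3rd person -ch → ngach.
Attach number singular -chech → ngachchech.
Attach voice causative tso- (before consonant 'ng') → tsongachchech.
Attach mood subjunctive -ir → tsongachchechir.
Apply vowel harmony: tsongachchechir → tsongachchachur.
Nasal assimilation: no change.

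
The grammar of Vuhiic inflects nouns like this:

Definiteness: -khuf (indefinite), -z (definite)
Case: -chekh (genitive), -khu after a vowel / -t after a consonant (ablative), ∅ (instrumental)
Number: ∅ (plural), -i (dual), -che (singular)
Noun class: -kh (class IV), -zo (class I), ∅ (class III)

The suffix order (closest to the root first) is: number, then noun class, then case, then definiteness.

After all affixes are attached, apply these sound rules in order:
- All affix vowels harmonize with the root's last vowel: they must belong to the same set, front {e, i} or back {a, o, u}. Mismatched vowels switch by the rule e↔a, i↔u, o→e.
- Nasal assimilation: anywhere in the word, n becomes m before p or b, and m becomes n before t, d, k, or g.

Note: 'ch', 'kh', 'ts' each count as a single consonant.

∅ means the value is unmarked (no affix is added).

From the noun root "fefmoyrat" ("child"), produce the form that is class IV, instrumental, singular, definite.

fefmoyratchakhz

Attach number singular -che → fefmoyratche.
Attach noun class class IV -kh → fefmoyratchekh.
case = instrumental: zero marking, form stays fefmoyratchekh.
Attach definiteness definite -z → fefmoyratchekhz.
Apply vowel harmony: fefmoyratchekhz → fefmoyratchakhz.
Nasal assimilation: no change.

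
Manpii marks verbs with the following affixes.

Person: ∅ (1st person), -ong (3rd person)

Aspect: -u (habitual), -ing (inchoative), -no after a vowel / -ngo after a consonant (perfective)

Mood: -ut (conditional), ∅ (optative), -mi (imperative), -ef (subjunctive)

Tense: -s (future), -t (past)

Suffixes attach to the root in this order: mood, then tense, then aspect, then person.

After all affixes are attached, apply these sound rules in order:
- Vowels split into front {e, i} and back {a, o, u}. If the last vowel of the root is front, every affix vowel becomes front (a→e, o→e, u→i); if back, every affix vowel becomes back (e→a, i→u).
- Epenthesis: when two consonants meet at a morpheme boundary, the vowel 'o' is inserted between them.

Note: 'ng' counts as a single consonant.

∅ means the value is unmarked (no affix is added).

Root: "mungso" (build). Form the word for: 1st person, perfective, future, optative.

mood = optative: zero marking, form stays mungso.
Attach tense future -s → mungsos.
Attach aspect perfective -ngo (after consonant 's') → mungsosngo.
person = 1st person: zero marking, form stays mungsosngo.
Vowel harmony: no change.
Apply epenthesis: mungsosngo → mungsosongo.

mungsosongo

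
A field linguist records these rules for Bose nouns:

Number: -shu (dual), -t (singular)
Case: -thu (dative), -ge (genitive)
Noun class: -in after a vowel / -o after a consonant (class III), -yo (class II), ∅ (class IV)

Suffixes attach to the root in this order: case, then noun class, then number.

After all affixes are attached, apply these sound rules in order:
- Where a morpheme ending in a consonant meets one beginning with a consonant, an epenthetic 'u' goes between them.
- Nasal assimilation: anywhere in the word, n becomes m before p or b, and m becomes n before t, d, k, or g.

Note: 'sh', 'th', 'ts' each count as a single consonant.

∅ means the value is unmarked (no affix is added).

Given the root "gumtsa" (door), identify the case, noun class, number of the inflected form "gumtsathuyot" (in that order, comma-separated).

Segment: gumtsa-thu-yo-t.
case: -thu → dative.
noun class: -yo → class II.
number: -t → singular.

dative, class II, singular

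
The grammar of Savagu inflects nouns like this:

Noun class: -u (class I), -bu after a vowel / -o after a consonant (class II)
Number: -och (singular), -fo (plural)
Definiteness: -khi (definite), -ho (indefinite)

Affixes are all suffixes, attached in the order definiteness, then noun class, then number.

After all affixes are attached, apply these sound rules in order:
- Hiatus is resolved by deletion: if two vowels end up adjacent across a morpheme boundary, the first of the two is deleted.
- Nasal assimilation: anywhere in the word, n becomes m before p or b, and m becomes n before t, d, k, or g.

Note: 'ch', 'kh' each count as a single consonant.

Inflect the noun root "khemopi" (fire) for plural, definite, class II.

khemopikhibufo

Attach definiteness definite -khi → khemopikhi.
Attach noun class class II -bu (after vowel 'i') → khemopikhibu.
Attach number plural -fo → khemopikhibufo.
Vowel deletion: no change.
Nasal assimilation: no change.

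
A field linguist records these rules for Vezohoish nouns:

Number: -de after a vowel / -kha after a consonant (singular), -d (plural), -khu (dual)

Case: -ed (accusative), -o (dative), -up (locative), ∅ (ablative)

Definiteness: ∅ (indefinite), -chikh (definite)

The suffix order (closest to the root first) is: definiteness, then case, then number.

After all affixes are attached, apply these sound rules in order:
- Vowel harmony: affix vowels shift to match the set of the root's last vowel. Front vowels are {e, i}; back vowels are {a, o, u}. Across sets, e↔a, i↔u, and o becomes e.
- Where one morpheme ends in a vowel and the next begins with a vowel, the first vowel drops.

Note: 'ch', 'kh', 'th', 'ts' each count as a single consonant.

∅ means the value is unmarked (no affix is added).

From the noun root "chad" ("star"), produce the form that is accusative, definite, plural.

Attach definiteness definite -chikh → chadchikh.
Attach case accusative -ed → chadchikhed.
Attach number plural -d → chadchikhedd.
Apply vowel harmony: chadchikhedd → chadchukhadd.
Vowel deletion: no change.

chadchukhadd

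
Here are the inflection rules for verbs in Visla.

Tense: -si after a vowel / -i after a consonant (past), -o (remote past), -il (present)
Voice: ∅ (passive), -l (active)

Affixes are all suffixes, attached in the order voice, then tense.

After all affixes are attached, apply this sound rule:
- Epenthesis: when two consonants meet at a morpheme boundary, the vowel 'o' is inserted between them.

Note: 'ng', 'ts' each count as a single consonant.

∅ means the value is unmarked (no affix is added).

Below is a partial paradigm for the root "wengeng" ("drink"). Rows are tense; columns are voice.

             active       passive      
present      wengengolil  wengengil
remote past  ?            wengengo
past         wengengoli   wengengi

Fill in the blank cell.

wengengolo

Attach voice active -l → wengengl.
Attach tense remote past -o → wengenglo.
Apply epenthesis: wengenglo → wengengolo.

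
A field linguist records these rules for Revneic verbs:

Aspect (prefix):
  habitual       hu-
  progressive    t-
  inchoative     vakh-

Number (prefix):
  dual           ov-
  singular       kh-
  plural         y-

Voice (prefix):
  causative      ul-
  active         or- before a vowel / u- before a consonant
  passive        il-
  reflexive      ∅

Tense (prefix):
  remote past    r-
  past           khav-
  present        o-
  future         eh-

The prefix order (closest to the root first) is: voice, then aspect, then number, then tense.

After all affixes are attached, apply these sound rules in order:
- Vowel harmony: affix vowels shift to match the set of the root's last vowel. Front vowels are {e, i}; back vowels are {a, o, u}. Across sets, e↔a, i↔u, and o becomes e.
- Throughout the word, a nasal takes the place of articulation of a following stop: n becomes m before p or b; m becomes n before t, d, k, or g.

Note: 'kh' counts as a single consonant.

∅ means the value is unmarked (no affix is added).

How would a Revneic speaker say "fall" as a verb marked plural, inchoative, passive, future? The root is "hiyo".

Attach voice passive il- → ilhiyo.
Attach aspect inchoative vakh- → vakhilhiyo.
Attach number plural y- → yvakhilhiyo.
Attach tense future eh- → ehyvakhilhiyo.
Apply vowel harmony: ehyvakhilhiyo → ahyvakhulhiyo.
Nasal assimilation: no change.

ahyvakhulhiyo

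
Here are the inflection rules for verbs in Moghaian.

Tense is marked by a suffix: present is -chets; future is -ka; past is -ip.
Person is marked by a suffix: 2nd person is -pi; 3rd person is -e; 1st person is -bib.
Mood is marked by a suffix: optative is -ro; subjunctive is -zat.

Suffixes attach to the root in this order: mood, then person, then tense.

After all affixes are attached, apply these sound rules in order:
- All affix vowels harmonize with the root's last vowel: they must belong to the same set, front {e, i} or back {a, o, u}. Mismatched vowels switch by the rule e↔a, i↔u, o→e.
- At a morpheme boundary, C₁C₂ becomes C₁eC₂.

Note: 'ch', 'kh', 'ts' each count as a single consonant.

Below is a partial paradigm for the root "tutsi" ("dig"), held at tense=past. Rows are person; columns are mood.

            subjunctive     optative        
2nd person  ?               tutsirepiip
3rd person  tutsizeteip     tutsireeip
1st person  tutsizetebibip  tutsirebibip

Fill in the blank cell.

tutsizetepiip

Attach mood subjunctive -zat → tutsizat.
Attach person 2nd person -pi → tutsizatpi.
Attach tense past -ip → tutsizatpiip.
Apply vowel harmony: tutsizatpiip → tutsizetpiip.
Apply epenthesis: tutsizetpiip → tutsizetepiip.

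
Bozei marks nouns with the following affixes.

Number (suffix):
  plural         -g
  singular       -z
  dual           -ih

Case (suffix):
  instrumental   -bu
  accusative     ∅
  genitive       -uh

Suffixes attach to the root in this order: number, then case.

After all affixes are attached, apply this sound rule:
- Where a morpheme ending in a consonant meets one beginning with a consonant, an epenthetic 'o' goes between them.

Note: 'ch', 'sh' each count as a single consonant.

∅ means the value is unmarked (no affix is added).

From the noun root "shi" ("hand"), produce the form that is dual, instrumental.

Attach number dual -ih → shiih.
Attach case instrumental -bu → shiihbu.
Apply epenthesis: shiihbu → shiihobu.

shiihobu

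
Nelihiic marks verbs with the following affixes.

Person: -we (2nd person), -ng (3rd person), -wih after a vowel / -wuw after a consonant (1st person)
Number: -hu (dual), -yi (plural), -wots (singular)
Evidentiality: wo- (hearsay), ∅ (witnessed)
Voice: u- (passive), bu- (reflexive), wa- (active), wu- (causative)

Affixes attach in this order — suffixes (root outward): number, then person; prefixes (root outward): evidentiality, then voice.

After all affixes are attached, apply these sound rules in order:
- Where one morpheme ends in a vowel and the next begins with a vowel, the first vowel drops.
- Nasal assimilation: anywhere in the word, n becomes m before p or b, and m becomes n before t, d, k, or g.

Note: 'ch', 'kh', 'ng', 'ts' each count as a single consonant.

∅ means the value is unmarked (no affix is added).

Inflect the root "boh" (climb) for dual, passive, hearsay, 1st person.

uwobohhuwih

Attach evidentiality hearsay wo- → woboh.
Attach number dual -hu → wobohhu.
Attach person 1st person -wih (after vowel 'u') → wobohhuwih.
Attach voice passive u- → uwobohhuwih.
Vowel deletion: no change.
Nasal assimilation: no change.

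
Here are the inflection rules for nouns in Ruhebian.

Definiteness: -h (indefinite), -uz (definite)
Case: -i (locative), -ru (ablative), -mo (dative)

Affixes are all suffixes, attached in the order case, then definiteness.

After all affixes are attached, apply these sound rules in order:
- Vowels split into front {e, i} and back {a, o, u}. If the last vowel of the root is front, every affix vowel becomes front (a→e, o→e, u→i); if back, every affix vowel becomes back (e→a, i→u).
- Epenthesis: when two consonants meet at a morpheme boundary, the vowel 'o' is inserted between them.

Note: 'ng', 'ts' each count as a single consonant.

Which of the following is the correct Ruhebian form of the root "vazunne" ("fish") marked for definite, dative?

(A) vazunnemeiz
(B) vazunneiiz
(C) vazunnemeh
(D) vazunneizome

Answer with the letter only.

A

Attach case dative -mo → vazunnemo.
Attach definiteness definite -uz → vazunnemouz.
Apply vowel harmony: vazunnemouz → vazunnemeiz.
Epenthesis: no change.
So the correct form is vazunnemeiz, option (A).
(B) vazunneiiz is wrong: it uses locative instead of dative for case.
(D) vazunneizome is wrong: it has the affixes in the wrong order.
(C) vazunnemeh is wrong: it uses indefinite instead of definite for definiteness.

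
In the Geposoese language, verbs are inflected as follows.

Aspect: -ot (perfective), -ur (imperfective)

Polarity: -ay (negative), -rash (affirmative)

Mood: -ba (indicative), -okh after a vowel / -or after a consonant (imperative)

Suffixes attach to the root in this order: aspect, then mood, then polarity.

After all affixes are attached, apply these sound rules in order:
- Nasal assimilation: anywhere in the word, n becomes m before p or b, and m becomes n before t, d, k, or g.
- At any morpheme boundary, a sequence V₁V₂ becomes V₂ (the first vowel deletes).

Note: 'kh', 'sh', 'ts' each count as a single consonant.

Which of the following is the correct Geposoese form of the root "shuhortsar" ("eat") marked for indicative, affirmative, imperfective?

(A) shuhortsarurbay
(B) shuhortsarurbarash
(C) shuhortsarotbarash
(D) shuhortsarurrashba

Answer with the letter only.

B

Attach aspect imperfective -ur → shuhortsarur.
Attach mood indicative -ba → shuhortsarurba.
Attach polarity affirmative -rash → shuhortsarurbarash.
Nasal assimilation: no change.
Vowel deletion: no change.
So the correct form is shuhortsarurbarash, option (B).
(C) shuhortsarotbarash is wrong: it uses perfective instead of imperfective for aspect.
(D) shuhortsarurrashba is wrong: it has the affixes in the wrong order.
(A) shuhortsarurbay is wrong: it uses negative instead of affirmative for polarity.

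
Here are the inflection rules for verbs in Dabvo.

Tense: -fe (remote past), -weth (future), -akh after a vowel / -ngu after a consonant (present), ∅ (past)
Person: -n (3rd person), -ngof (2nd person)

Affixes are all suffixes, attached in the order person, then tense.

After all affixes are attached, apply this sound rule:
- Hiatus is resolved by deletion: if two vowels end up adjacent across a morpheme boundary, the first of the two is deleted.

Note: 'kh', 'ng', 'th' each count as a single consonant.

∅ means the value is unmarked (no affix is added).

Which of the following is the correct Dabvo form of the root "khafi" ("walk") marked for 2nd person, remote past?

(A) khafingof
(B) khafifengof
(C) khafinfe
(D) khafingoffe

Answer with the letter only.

Attach person 2nd person -ngof → khafingof.
Attach tense remote past -fe → khafingoffe.
Vowel deletion: no change.
So the correct form is khafingoffe, option (D).
(A) khafingof is wrong: it uses past instead of remote past for tense.
(B) khafifengof is wrong: it has the affixes in the wrong order.
(C) khafinfe is wrong: it uses 3rd person instead of 2nd person for person.

D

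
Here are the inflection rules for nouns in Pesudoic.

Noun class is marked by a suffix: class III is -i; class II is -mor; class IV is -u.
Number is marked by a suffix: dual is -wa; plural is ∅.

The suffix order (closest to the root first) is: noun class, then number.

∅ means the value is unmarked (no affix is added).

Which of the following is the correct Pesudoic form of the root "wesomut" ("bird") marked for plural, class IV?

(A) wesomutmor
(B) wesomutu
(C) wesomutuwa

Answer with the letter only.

Attach noun class class IV -u → wesomutu.
number = plural: zero marking, form stays wesomutu.
So the correct form is wesomutu, option (B).
(A) wesomutmor is wrong: it uses class II instead of class IV for noun class.
(C) wesomutuwa is wrong: it uses dual instead of plural for number.

B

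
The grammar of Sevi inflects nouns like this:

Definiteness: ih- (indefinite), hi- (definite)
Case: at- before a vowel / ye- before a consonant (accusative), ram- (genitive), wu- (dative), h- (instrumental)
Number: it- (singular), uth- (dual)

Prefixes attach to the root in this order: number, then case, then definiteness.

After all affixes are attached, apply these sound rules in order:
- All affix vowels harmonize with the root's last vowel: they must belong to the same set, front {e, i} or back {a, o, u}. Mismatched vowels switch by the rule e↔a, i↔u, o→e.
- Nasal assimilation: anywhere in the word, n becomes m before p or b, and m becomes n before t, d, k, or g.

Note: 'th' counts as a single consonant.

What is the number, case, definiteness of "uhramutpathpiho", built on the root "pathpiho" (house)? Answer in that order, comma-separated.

singular, genitive, indefinite

Segment: ih-ram-it-pathpiho.
number: it- → singular.
case: ram- → genitive.
definiteness: ih- → indefinite.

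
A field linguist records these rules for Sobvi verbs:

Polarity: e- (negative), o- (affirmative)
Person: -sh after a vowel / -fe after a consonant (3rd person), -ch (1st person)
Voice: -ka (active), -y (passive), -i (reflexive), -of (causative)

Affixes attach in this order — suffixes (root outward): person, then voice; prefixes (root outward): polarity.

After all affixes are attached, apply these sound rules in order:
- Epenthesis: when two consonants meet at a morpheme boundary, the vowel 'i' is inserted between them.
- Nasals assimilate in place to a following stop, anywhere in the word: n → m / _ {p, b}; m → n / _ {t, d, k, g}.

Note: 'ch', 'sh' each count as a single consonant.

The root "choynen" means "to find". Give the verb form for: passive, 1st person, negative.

echoynenichiy

Attach person 1st person -ch → choynench.
Attach voice passive -y → choynenchy.
Attach polarity negative e- → echoynenchy.
Apply epenthesis: echoynenchy → echoynenichiy.
Nasal assimilation: no change.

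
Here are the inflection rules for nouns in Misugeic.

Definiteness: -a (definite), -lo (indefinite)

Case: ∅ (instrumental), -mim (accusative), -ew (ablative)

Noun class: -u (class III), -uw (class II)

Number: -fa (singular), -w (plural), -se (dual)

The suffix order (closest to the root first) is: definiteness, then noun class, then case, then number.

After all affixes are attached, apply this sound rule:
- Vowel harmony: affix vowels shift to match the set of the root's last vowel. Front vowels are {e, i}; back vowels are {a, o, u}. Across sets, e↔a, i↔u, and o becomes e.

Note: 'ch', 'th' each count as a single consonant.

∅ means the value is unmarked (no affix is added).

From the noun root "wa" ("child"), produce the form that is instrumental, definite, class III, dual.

waausa

Attach definiteness definite -a → waa.
Attach noun class class III -u → waau.
case = instrumental: zero marking, form stays waau.
Attach number dual -se → waause.
Apply vowel harmony: waause → waausa.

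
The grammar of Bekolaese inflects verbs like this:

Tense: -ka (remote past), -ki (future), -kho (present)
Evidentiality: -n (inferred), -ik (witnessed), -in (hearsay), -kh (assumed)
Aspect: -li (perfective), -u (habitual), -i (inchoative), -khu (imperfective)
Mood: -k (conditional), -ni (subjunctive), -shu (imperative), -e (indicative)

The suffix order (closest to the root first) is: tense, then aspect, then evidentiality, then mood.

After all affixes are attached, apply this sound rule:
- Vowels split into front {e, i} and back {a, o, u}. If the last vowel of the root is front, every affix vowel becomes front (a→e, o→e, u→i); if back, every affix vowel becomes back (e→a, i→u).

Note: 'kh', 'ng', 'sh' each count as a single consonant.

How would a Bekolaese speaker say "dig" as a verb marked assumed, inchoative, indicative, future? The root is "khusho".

Attach tense future -ki → khushoki.
Attach aspect inchoative -i → khushokii.
Attach evidentiality assumed -kh → khushokiikh.
Attach mood indicative -e → khushokiikhe.
Apply vowel harmony: khushokiikhe → khushokuukha.

khushokuukha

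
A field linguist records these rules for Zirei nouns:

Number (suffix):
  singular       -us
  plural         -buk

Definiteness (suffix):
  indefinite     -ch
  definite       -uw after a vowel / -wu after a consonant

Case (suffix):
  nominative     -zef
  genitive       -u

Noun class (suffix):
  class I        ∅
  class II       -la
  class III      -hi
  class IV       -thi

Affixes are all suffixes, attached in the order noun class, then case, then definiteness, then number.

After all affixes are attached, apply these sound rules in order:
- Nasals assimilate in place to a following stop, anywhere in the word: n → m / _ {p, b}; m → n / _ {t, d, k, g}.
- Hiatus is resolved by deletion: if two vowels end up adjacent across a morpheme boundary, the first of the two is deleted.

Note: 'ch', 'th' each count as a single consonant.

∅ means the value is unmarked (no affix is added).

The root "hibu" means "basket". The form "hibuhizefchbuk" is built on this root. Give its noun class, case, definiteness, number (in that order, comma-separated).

Segment: hibu-hi-zef-ch-buk.
noun class: -hi → class III.
case: -zef → nominative.
definiteness: -ch → indefinite.
number: -buk → plural.

class III, nominative, indefinite, plural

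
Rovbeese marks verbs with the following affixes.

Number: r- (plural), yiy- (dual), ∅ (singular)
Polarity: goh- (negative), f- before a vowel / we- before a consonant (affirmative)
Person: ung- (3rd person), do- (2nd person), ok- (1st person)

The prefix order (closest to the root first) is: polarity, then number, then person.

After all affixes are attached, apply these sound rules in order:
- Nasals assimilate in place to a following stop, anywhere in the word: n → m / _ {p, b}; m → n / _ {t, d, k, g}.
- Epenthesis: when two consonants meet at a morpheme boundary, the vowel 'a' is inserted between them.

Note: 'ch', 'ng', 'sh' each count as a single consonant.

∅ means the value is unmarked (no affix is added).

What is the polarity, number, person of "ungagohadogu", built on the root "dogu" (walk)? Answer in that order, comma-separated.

Segment: ung-goh-dogu.
polarity: goh- → negative.
number: ∅ → singular.
person: ung- → 3rd person.

negative, singular, 3rd person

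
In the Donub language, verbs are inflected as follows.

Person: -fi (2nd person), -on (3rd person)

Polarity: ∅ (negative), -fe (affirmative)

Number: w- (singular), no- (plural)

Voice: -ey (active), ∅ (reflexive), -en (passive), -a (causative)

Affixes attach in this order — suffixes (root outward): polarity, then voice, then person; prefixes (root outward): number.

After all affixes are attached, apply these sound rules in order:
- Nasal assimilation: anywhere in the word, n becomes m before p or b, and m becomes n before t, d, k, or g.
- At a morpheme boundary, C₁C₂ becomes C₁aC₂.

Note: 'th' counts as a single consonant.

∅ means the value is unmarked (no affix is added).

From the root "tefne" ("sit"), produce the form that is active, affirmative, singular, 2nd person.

watefnefeeyafi

Attach polarity affirmative -fe → tefnefe.
Attach number singular w- → wtefnefe.
Attach voice active -ey → wtefnefeey.
Attach person 2nd person -fi → wtefnefeeyfi.
Nasal assimilation: no change.
Apply epenthesis: wtefnefeeyfi → watefnefeeyafi.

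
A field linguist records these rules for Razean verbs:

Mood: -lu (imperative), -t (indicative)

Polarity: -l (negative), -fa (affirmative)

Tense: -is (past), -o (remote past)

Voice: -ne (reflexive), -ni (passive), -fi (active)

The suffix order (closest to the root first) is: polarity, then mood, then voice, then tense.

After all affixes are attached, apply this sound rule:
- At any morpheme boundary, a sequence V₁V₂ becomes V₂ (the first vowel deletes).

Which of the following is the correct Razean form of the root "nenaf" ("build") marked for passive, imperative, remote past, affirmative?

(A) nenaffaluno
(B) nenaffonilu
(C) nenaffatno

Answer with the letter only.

A

Attach polarity affirmative -fa → nenaffa.
Attach mood imperative -lu → nenaffalu.
Attach voice passive -ni → nenaffaluni.
Attach tense remote past -o → nenaffalunio.
Apply vowel deletion: nenaffalunio → nenaffaluno.
So the correct form is nenaffaluno, option (A).
(C) nenaffatno is wrong: it uses indicative instead of imperative for mood.
(B) nenaffonilu is wrong: it has the affixes in the wrong order.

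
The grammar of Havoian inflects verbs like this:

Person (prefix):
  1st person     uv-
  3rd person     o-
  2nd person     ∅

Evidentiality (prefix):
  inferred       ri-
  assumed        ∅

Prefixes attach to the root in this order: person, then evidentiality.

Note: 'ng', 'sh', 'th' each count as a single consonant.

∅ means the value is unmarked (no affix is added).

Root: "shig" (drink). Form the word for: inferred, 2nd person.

person = 2nd person: zero marking, form stays shig.
Attach evidentiality inferred ri- → rishig.

rishig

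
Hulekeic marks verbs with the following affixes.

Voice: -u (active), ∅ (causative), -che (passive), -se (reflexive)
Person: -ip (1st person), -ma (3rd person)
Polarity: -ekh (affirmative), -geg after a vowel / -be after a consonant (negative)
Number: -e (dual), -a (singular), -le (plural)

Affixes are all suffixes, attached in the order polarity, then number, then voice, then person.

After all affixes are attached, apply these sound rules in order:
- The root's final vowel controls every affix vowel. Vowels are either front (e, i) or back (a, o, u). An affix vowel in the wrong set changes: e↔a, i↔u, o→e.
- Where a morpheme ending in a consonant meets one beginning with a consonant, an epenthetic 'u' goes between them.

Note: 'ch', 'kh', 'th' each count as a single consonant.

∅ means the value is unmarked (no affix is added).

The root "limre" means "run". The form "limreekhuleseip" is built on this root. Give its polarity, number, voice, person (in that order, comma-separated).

affirmative, plural, reflexive, 1st person

Segment: limre-ekh-le-se-ip.
polarity: -ekh → affirmative.
number: -le → plural.
voice: -se → reflexive.
person: -ip → 1st person.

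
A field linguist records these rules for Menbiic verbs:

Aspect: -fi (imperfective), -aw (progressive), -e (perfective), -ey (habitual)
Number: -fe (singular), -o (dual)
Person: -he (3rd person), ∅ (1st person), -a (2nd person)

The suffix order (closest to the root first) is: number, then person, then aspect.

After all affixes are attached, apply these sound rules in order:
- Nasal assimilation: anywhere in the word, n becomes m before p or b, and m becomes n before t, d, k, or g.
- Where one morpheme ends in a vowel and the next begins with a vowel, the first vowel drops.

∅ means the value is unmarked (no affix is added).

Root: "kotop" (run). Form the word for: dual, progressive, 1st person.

Attach number dual -o → kotopo.
person = 1st person: zero marking, form stays kotopo.
Attach aspect progressive -aw → kotopoaw.
Nasal assimilation: no change.
Apply vowel deletion: kotopoaw → kotopaw.

kotopaw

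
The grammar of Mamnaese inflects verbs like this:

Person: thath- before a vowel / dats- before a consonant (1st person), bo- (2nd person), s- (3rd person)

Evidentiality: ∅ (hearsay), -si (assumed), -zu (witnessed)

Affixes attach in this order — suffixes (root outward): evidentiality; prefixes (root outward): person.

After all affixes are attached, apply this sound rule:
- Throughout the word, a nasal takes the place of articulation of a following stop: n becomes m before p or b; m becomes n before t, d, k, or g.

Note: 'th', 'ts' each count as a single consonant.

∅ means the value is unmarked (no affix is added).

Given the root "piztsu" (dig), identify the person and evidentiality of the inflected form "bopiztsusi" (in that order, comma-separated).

Segment: bo-piztsu-si.
person: bo- → 2nd person.
evidentiality: -si → assumed.

2nd person, assumed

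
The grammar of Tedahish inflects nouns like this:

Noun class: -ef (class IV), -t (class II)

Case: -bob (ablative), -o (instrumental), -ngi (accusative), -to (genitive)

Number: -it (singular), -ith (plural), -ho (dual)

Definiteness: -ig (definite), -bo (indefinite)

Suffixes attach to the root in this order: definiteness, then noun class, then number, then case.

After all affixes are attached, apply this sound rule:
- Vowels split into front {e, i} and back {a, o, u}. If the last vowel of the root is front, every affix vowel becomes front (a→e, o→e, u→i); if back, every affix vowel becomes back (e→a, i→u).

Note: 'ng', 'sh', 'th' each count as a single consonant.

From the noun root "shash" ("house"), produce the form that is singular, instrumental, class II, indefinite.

shashbotuto

Attach definiteness indefinite -bo → shashbo.
Attach noun class class II -t → shashbot.
Attach number singular -it → shashbotit.
Attach case instrumental -o → shashbotito.
Apply vowel harmony: shashbotito → shashbotuto.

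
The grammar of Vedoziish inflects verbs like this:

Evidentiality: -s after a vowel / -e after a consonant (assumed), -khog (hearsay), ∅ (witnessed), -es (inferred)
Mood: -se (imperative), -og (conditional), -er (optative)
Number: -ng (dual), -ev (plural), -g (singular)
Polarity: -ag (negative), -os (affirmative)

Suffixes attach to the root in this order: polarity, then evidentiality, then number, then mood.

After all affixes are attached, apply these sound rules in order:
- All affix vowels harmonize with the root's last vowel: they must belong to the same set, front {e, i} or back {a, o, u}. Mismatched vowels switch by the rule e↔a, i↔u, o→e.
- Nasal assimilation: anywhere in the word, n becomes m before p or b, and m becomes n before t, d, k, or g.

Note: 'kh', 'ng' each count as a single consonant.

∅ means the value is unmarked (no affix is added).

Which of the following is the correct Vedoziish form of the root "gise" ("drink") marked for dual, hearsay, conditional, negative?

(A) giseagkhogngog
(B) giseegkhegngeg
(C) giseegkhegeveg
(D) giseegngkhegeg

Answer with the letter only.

Attach polarity negative -ag → giseag.
Attach evidentiality hearsay -khog → giseagkhog.
Attach number dual -ng → giseagkhogng.
Attach mood conditional -og → giseagkhogngog.
Apply vowel harmony: giseagkhogngog → giseegkhegngeg.
Nasal assimilation: no change.
So the correct form is giseegkhegngeg, option (B).
(D) giseegngkhegeg is wrong: it has the affixes in the wrong order.
(A) giseagkhogngog is wrong: it fails to apply the sound rule(s).
(C) giseegkhegeveg is wrong: it uses plural instead of dual for number.

B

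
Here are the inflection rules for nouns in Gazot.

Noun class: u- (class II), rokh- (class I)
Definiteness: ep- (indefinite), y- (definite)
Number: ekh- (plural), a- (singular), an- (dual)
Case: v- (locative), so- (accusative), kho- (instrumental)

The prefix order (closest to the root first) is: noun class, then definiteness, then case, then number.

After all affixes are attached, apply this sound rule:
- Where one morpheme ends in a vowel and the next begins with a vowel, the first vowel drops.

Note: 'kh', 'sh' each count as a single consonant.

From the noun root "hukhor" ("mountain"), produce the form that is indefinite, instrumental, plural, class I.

Attach noun class class I rokh- → rokhhukhor.
Attach definiteness indefinite ep- → eprokhhukhor.
Attach case instrumental kho- → khoeprokhhukhor.
Attach number plural ekh- → ekhkhoeprokhhukhor.
Apply vowel deletion: ekhkhoeprokhhukhor → ekhkheprokhhukhor.

ekhkheprokhhukhor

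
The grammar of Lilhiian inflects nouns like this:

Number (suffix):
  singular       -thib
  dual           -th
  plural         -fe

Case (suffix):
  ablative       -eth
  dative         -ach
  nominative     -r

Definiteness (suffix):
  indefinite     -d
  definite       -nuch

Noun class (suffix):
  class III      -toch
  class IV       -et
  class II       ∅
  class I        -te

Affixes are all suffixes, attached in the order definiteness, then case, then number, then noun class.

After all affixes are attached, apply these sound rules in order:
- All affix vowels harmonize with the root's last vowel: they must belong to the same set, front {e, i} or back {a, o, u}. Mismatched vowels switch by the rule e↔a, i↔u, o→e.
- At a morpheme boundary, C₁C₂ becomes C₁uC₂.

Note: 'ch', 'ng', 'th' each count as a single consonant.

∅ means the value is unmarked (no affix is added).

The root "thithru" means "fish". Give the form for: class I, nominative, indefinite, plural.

thithrudurufata

Attach definiteness indefinite -d → thithrud.
Attach case nominative -r → thithrudr.
Attach number plural -fe → thithrudrfe.
Attach noun class class I -te → thithrudrfete.
Apply vowel harmony: thithrudrfete → thithrudrfata.
Apply epenthesis: thithrudrfata → thithrudurufata.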